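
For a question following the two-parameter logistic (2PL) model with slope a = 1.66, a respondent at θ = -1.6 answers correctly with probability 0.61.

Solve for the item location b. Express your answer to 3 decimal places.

P(θ) = 1 / (1 + exp(−a(θ − b)))
logit(0.61) = ln(0.61/0.39) = 0.4473
b = θ − logit/(a) = -1.6 − 0.4473/1.6600 = -1.8695

-1.869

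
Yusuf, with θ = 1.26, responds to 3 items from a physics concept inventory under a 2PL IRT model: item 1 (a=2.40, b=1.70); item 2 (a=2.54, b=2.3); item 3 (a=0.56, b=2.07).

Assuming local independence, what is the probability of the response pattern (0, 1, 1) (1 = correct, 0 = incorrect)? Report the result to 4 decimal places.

0.0192

P(θ) = 1 / (1 + exp(−a(θ − b)))
P_1 = 1/(1+e^{1.0560}) = 0.2581
P_2 = 1/(1+e^{2.6416}) = 0.0665
P_3 = 1/(1+e^{0.4536}) = 0.3885
L = (1−P_1) × P_2 × P_3 = 0.7419 × 0.0665 × 0.3885 = 0.01917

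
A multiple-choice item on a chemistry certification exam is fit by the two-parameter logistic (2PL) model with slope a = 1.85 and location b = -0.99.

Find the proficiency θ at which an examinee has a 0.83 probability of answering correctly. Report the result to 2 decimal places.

P(θ) = 1 / (1 + exp(−a(θ − b)))
logit = ln(0.8300/0.1700) = 1.5856
θ = b + logit/(a) = -0.99 + 1.5856/1.8500 = -0.1329

-0.13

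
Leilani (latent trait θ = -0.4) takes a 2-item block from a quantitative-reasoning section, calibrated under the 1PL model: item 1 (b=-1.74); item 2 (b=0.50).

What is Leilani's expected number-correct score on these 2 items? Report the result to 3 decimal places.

P(θ) = 1 / (1 + exp(−(θ − b)))
P_1 = 1/(1+e^{-1.3400}) = 0.7925
P_2 = 1/(1+e^{0.9000}) = 0.2891
E[score] = 0.7925 + 0.2891 = 1.0815

1.082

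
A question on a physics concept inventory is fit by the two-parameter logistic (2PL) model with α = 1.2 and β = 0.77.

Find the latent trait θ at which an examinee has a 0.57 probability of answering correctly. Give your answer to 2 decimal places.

1.00

P(θ) = 1 / (1 + exp(−α(θ − β)))
logit = ln(0.5700/0.4300) = 0.2819
θ = β + logit/(α) = 0.77 + 0.2819/1.2000 = 1.0049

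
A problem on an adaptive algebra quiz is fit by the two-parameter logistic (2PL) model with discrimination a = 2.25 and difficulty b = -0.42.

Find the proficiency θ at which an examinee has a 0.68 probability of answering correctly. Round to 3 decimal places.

P(θ) = 1 / (1 + exp(−a(θ − b)))
logit = ln(0.6800/0.3200) = 0.7538
θ = b + logit/(a) = -0.42 + 0.7538/2.2500 = -0.0850

-0.085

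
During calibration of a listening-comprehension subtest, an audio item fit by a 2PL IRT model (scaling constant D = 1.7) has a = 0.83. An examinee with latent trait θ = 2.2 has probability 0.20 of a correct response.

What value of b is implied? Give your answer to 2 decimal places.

3.18

P(θ) = 1 / (1 + exp(−D·a(θ − b)))
logit(0.20) = ln(0.20/0.80) = -1.3863
b = θ − logit/(1.7·a) = 2.2 − (-1.3863)/1.4110 = 3.1825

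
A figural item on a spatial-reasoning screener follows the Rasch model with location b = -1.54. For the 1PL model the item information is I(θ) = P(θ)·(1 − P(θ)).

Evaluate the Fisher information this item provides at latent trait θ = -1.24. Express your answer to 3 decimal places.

0.244

P = 1/(1+e^{-0.3000}) = 0.5744
P(1−P) = 0.5744 × 0.4256 = 0.2445
I = P(1−P) = 0.24446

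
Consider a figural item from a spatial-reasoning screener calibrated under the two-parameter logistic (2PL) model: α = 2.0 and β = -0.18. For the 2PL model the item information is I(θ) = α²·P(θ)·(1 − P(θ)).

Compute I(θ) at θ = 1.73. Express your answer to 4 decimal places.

P = 1/(1+e^{-3.8200}) = 0.9785
P(1−P) = 0.9785 × 0.0215 = 0.0210
I = α² × P(1−P) = 2.0² × 0.0210 = 0.08399

0.0840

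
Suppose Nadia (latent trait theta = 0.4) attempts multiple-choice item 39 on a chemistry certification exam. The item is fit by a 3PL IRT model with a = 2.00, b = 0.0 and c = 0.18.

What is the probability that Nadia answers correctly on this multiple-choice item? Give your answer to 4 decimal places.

P(theta) = c + (1 − c) · 1 / (1 + exp(−a(theta − b)))
Exponent: 2.00 × (0.4 − 0.0) = 0.8000
1/(1 + e^{-0.8000}) = 0.6900
P = 0.18 + 0.82 × 0.6900 = 0.7458

0.7458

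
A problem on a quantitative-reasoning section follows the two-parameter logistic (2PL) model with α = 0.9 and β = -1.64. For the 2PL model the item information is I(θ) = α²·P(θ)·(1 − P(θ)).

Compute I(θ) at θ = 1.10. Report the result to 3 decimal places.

P = 1/(1+e^{-2.4660}) = 0.9217
P(1−P) = 0.9217 × 0.0783 = 0.0721
I = α² × P(1−P) = 0.9² × 0.0721 = 0.05844

0.058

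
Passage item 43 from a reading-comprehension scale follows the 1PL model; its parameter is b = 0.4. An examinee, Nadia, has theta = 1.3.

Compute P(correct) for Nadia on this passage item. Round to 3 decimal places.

P(theta) = 1 / (1 + exp(−(theta − b)))
Exponent: (1.3 − 0.4) = 0.9000
1/(1 + e^{-0.9000}) = 0.7109
P = 0.7109

0.711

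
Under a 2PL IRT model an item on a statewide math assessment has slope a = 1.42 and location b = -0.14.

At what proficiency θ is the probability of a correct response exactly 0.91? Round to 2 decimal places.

1.49

P(θ) = 1 / (1 + exp(−a(θ − b)))
logit = ln(0.9100/0.0900) = 2.3136
θ = b + logit/(a) = -0.14 + 2.3136/1.4200 = 1.4893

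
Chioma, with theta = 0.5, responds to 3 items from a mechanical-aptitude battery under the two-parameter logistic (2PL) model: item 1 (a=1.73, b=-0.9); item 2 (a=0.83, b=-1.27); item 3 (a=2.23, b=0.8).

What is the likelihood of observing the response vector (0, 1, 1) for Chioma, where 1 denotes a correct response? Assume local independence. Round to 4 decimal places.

0.0224

P(theta) = 1 / (1 + exp(−a(theta − b)))
P_1 = 1/(1+e^{-2.4220}) = 0.9185
P_2 = 1/(1+e^{-1.4691}) = 0.8129
P_3 = 1/(1+e^{0.6690}) = 0.3387
L = (1−P_1) × P_2 × P_3 = 0.0815 × 0.8129 × 0.3387 = 0.02244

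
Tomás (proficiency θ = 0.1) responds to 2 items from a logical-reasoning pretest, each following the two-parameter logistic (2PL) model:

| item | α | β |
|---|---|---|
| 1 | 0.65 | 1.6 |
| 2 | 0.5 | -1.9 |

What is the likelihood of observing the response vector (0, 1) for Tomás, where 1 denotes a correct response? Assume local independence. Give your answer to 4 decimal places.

0.5308

P(θ) = 1 / (1 + exp(−α(θ − β)))
P_1 = 1/(1+e^{0.9750}) = 0.2739
P_2 = 1/(1+e^{-1.0000}) = 0.7311
L = (1−P_1) × P_2 = 0.7261 × 0.7311 = 0.53083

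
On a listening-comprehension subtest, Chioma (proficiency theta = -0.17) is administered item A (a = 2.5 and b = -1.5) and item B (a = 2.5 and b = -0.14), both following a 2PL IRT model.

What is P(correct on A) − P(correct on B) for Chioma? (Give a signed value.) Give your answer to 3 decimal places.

P(theta) = 1 / (1 + exp(−a(theta − b)))
P_A = 0.9653
P_B = 0.4813
P_A − P_B = 0.4840

0.484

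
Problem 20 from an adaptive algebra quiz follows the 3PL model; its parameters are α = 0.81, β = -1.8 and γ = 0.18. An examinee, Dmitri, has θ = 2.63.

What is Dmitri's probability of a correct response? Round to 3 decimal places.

0.978

P(θ) = γ + (1 − γ) · 1 / (1 + exp(−α(θ − β)))
Exponent: 0.81 × (2.63 − (-1.8)) = 3.5883
1/(1 + e^{-3.5883}) = 0.9731
P = 0.18 + 0.82 × 0.9731 = 0.9779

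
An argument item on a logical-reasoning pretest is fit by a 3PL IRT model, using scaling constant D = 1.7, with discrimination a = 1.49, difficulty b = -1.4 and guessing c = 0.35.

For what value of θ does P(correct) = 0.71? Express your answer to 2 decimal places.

-1.31

P(θ) = c + (1 − c) · 1 / (1 + exp(−D·a(θ − b)))
Remove guessing floor: (0.71 − 0.35)/(1 − 0.35) = 0.5538
logit = ln(0.5538/0.4462) = 0.2162
θ = b + logit/(1.7·a) = -1.4 + 0.2162/2.5330 = -1.3146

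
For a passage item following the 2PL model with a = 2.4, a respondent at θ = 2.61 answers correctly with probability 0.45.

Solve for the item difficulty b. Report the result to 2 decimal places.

2.69

P(θ) = 1 / (1 + exp(−a(θ − b)))
logit(0.45) = ln(0.45/0.55) = -0.2007
b = θ − logit/(a) = 2.61 − (-0.2007)/2.4000 = 2.6936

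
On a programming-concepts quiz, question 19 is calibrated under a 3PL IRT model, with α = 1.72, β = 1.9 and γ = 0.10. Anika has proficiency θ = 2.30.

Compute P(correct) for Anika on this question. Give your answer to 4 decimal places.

0.6990

P(θ) = γ + (1 − γ) · 1 / (1 + exp(−α(θ − β)))
Exponent: 1.72 × (2.30 − 1.9) = 0.6880
1/(1 + e^{-0.6880}) = 0.6655
P = 0.10 + 0.90 × 0.6655 = 0.6990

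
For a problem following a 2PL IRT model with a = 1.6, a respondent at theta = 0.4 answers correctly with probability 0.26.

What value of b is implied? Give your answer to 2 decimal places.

P(theta) = 1 / (1 + exp(−a(theta − b)))
logit(0.26) = ln(0.26/0.74) = -1.0460
b = theta − logit/(a) = 0.4 − (-1.0460)/1.6000 = 1.0537

1.05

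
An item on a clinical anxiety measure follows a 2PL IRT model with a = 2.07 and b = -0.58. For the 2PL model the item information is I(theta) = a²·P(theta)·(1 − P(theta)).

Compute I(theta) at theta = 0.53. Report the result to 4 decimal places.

P = 1/(1+e^{-2.2977}) = 0.9087
P(1−P) = 0.9087 × 0.0913 = 0.0830
I = a² × P(1−P) = 2.07² × 0.0830 = 0.35554

0.3555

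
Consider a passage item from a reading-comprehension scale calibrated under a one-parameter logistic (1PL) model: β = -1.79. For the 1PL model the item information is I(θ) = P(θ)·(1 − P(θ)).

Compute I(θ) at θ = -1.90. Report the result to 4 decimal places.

0.2492

P = 1/(1+e^{0.1100}) = 0.4725
P(1−P) = 0.4725 × 0.5275 = 0.2492
I = P(1−P) = 0.24925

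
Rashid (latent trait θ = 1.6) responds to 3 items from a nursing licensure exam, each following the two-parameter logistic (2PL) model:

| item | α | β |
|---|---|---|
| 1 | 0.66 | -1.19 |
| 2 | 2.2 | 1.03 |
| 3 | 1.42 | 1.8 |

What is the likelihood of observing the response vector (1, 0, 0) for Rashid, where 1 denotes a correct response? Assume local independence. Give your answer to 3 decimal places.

0.109

P(θ) = 1 / (1 + exp(−α(θ − β)))
P_1 = 1/(1+e^{-1.8414}) = 0.8631
P_2 = 1/(1+e^{-1.2540}) = 0.7780
P_3 = 1/(1+e^{0.2840}) = 0.4295
L = P_1 × (1−P_2) × (1−P_3) = 0.8631 × 0.2220 × 0.5705 = 0.10932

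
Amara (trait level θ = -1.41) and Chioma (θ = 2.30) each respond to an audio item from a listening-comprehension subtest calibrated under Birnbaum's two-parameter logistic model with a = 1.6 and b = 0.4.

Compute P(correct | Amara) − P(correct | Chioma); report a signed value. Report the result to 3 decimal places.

P(θ) = 1 / (1 + exp(−a(θ − b)))
P(Amara) = 0.0524  [exponent -2.8960]
P(Chioma) = 0.9543  [exponent 3.0400]
Difference = 0.0524 − 0.9543 = -0.9020

-0.902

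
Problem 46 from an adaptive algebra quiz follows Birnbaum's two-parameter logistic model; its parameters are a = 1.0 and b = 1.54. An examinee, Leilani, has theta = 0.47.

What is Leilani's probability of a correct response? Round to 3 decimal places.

0.255

P(theta) = 1 / (1 + exp(−a(theta − b)))
Exponent: 1.0 × (0.47 − 1.54) = -1.0700
1/(1 + e^{1.0700}) = 0.2554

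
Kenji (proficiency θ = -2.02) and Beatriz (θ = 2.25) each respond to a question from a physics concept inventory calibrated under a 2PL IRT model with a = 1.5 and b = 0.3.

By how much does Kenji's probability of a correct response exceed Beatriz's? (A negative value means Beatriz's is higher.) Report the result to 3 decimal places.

-0.919

P(θ) = 1 / (1 + exp(−a(θ − b)))
P(Kenji) = 0.0299  [exponent -3.4800]
P(Beatriz) = 0.9491  [exponent 2.9250]
Difference = 0.0299 − 0.9491 = -0.9192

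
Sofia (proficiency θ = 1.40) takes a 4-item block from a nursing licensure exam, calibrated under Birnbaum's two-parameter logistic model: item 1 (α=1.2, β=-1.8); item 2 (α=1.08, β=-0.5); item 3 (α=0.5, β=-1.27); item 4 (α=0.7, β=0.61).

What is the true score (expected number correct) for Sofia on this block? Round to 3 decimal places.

3.292

P(θ) = 1 / (1 + exp(−α(θ − β)))
P_1 = 1/(1+e^{-3.8400}) = 0.9790
P_2 = 1/(1+e^{-2.0520}) = 0.8861
P_3 = 1/(1+e^{-1.3350}) = 0.7917
P_4 = 1/(1+e^{-0.5530}) = 0.6348
E[score] = 0.9790 + 0.8861 + 0.7917 + 0.6348 = 3.2916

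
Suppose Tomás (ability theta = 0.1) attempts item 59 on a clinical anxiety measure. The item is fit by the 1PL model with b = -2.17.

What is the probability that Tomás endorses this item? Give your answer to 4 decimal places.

P(theta) = 1 / (1 + exp(−(theta − b)))
Exponent: (0.1 − (-2.17)) = 2.2700
1/(1 + e^{-2.2700}) = 0.9064
P = 0.9064

0.9064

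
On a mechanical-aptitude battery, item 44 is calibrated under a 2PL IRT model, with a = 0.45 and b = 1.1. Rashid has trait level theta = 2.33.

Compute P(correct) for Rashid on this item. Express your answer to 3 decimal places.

P(theta) = 1 / (1 + exp(−a(theta − b)))
Exponent: 0.45 × (2.33 − 1.1) = 0.5535
1/(1 + e^{-0.5535}) = 0.6349

0.635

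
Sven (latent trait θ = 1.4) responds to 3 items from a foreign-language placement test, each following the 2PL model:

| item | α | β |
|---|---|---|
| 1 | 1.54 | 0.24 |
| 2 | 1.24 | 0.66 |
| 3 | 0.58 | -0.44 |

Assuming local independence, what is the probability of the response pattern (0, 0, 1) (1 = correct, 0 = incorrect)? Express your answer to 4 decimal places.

0.0305

P(θ) = 1 / (1 + exp(−α(θ − β)))
P_1 = 1/(1+e^{-1.7864}) = 0.8565
P_2 = 1/(1+e^{-0.9176}) = 0.7146
P_3 = 1/(1+e^{-1.0672}) = 0.7441
L = (1−P_1) × (1−P_2) × P_3 = 0.1435 × 0.2854 × 0.7441 = 0.03048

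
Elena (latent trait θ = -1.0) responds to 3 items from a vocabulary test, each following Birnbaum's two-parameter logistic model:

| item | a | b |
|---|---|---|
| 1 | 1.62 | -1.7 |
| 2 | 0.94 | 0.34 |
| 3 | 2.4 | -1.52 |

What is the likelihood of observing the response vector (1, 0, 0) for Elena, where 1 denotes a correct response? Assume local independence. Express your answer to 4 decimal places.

0.1315

P(θ) = 1 / (1 + exp(−a(θ − b)))
P_1 = 1/(1+e^{-1.1340}) = 0.7566
P_2 = 1/(1+e^{1.2596}) = 0.2210
P_3 = 1/(1+e^{-1.2480}) = 0.7770
L = P_1 × (1−P_2) × (1−P_3) = 0.7566 × 0.7790 × 0.2230 = 0.13145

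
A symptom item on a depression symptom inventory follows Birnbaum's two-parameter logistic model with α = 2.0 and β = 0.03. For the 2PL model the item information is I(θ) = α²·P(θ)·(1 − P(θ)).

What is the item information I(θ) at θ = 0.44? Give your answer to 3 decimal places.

P = 1/(1+e^{-0.8200}) = 0.6942
P(1−P) = 0.6942 × 0.3058 = 0.2123
I = α² × P(1−P) = 2.0² × 0.2123 = 0.84909

0.849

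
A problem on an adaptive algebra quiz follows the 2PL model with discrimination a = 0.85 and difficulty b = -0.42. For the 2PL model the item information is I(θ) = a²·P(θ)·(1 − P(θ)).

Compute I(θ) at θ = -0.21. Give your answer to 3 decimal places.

0.179

P = 1/(1+e^{-0.1785}) = 0.5445
P(1−P) = 0.5445 × 0.4555 = 0.2480
I = a² × P(1−P) = 0.85² × 0.2480 = 0.17919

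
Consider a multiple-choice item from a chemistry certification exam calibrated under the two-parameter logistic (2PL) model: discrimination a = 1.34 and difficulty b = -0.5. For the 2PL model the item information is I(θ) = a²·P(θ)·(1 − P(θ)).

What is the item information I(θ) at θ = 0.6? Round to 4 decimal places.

0.2722

P = 1/(1+e^{-1.4740}) = 0.8137
P(1−P) = 0.8137 × 0.1863 = 0.1516
I = a² × P(1−P) = 1.34² × 0.1516 = 0.27224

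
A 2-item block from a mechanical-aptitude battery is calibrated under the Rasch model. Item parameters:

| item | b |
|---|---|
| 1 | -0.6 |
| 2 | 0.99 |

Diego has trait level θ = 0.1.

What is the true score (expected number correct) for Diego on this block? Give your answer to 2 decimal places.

0.96

P(θ) = 1 / (1 + exp(−(θ − b)))
P_1 = 1/(1+e^{-0.7000}) = 0.6682
P_2 = 1/(1+e^{0.8900}) = 0.2911
E[score] = 0.6682 + 0.2911 = 0.9593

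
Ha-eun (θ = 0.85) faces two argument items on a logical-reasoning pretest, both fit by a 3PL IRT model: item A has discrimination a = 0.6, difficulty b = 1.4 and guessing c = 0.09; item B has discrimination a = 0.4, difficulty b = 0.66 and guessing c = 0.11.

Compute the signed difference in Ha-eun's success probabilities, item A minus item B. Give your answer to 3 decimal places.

P(θ) = c + (1 − c) · 1 / (1 + exp(−a(θ − b)))
P_A = 0.4706
P_B = 0.5719
P_A − P_B = -0.1013

-0.101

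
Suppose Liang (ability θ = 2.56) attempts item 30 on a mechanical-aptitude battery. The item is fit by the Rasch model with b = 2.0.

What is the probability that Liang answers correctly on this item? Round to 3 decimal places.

0.636

P(θ) = 1 / (1 + exp(−(θ − b)))
Exponent: (2.56 − 2.0) = 0.5600
1/(1 + e^{-0.5600}) = 0.6365
P = 0.6365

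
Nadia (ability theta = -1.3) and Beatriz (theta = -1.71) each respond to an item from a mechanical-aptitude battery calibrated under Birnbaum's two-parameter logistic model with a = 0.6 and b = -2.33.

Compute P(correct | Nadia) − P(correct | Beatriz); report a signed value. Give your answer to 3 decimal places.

0.058

P(theta) = 1 / (1 + exp(−a(theta − b)))
P(Nadia) = 0.6498  [exponent 0.6180]
P(Beatriz) = 0.5919  [exponent 0.3720]
Difference = 0.6498 − 0.5919 = 0.0578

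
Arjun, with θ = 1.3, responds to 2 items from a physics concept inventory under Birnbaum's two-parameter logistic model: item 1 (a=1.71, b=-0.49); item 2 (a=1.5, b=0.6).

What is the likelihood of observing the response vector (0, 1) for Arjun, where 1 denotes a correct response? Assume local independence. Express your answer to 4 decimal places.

P(θ) = 1 / (1 + exp(−a(θ − b)))
P_1 = 1/(1+e^{-3.0609}) = 0.9553
P_2 = 1/(1+e^{-1.0500}) = 0.7408
L = (1−P_1) × P_2 = 0.0447 × 0.7408 = 0.03315

0.0331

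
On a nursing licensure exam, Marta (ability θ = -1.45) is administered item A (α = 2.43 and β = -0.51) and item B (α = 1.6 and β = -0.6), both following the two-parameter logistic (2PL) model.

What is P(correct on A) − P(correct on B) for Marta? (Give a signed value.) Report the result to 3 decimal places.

P(θ) = 1 / (1 + exp(−α(θ − β)))
P_A = 0.0924
P_B = 0.2042
P_A − P_B = -0.1118

-0.112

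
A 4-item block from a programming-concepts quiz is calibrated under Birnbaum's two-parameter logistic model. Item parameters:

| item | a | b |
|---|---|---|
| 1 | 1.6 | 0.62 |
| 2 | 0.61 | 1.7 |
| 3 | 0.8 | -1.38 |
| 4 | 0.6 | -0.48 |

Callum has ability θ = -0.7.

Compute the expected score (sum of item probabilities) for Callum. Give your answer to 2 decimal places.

P(θ) = 1 / (1 + exp(−a(θ − b)))
P_1 = 1/(1+e^{2.1120}) = 0.1079
P_2 = 1/(1+e^{1.4640}) = 0.1879
P_3 = 1/(1+e^{-0.5440}) = 0.6327
P_4 = 1/(1+e^{0.1320}) = 0.4670
E[score] = 0.1079 + 0.1879 + 0.6327 + 0.4670 = 1.3956

1.40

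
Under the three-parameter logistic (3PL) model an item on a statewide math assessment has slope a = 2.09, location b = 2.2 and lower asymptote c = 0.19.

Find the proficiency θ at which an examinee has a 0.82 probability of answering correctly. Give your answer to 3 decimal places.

2.799

P(θ) = c + (1 − c) · 1 / (1 + exp(−a(θ − b)))
Remove guessing floor: (0.82 − 0.19)/(1 − 0.19) = 0.7778
logit = ln(0.7778/0.2222) = 1.2528
θ = b + logit/(a) = 2.2 + 1.2528/2.0900 = 2.7994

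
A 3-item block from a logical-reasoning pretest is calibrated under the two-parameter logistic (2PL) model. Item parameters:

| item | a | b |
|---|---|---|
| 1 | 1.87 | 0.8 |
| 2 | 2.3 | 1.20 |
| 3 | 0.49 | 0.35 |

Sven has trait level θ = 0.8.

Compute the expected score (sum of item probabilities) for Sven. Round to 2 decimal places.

1.34

P(θ) = 1 / (1 + exp(−a(θ − b)))
P_1 = 1/(1+e^{0.0000}) = 0.5000
P_2 = 1/(1+e^{0.9200}) = 0.2850
P_3 = 1/(1+e^{-0.2205}) = 0.5549
E[score] = 0.5000 + 0.2850 + 0.5549 = 1.3399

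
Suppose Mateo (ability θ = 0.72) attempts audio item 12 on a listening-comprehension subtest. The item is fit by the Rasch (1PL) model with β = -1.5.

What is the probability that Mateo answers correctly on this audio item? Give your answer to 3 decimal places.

0.902

P(θ) = 1 / (1 + exp(−(θ − β)))
Exponent: (0.72 − (-1.5)) = 2.2200
1/(1 + e^{-2.2200}) = 0.9020
P = 0.9020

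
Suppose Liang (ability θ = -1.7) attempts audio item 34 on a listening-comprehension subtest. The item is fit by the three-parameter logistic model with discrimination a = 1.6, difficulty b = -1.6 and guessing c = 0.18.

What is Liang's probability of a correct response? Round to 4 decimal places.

0.5573

P(θ) = c + (1 − c) · 1 / (1 + exp(−a(θ − b)))
Exponent: 1.6 × (-1.7 − (-1.6)) = -0.1600
1/(1 + e^{0.1600}) = 0.4601
P = 0.18 + 0.82 × 0.4601 = 0.5573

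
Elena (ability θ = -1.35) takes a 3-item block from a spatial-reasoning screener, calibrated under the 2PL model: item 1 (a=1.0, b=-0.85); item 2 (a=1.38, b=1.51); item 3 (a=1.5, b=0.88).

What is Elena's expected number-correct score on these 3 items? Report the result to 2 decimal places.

P(θ) = 1 / (1 + exp(−a(θ − b)))
P_1 = 1/(1+e^{0.5000}) = 0.3775
P_2 = 1/(1+e^{3.9468}) = 0.0190
P_3 = 1/(1+e^{3.3450}) = 0.0341
E[score] = 0.3775 + 0.0190 + 0.0341 = 0.4306

0.43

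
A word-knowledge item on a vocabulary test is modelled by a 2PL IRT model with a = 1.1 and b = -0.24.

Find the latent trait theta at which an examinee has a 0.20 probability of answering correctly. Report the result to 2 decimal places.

P(theta) = 1 / (1 + exp(−a(theta − b)))
logit = ln(0.2000/0.8000) = -1.3863
theta = b + logit/(a) = -0.24 + (-1.3863)/1.1000 = -1.5003

-1.50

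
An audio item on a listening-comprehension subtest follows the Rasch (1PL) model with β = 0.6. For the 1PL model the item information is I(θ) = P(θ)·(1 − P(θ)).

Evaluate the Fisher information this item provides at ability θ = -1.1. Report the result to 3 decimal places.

P = 1/(1+e^{1.7000}) = 0.1545
P(1−P) = 0.1545 × 0.8455 = 0.1306
I = P(1−P) = 0.13061

0.131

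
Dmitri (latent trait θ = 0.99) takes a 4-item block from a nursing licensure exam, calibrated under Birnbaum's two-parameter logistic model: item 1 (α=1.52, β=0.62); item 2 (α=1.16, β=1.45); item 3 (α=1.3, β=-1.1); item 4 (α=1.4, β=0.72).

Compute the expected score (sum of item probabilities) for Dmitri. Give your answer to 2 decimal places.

P(θ) = 1 / (1 + exp(−α(θ − β)))
P_1 = 1/(1+e^{-0.5624}) = 0.6370
P_2 = 1/(1+e^{0.5336}) = 0.3697
P_3 = 1/(1+e^{-2.7170}) = 0.9380
P_4 = 1/(1+e^{-0.3780}) = 0.5934
E[score] = 0.6370 + 0.3697 + 0.9380 + 0.5934 = 2.5381

2.54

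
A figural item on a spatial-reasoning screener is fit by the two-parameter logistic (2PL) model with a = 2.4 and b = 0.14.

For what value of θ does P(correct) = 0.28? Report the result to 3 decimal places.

P(θ) = 1 / (1 + exp(−a(θ − b)))
logit = ln(0.2800/0.7200) = -0.9445
θ = b + logit/(a) = 0.14 + (-0.9445)/2.4000 = -0.2535

-0.254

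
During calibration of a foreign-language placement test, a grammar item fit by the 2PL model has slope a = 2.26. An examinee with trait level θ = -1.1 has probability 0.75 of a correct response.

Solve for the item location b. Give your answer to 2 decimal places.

P(θ) = 1 / (1 + exp(−a(θ − b)))
logit(0.75) = ln(0.75/0.25) = 1.0986
b = θ − logit/(a) = -1.1 − 1.0986/2.2600 = -1.5861

-1.59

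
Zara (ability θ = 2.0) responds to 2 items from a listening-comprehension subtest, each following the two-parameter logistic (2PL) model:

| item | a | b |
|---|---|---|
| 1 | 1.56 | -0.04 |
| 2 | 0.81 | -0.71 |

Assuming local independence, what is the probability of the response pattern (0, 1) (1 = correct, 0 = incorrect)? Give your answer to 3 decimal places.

0.036

P(θ) = 1 / (1 + exp(−a(θ − b)))
P_1 = 1/(1+e^{-3.1824}) = 0.9602
P_2 = 1/(1+e^{-2.1951}) = 0.8998
L = (1−P_1) × P_2 = 0.0398 × 0.8998 = 0.03584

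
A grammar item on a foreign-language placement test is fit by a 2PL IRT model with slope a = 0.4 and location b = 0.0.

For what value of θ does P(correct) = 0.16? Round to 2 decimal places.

P(θ) = 1 / (1 + exp(−a(θ − b)))
logit = ln(0.1600/0.8400) = -1.6582
θ = b + logit/(a) = 0.0 + (-1.6582)/0.4000 = -4.1456

-4.15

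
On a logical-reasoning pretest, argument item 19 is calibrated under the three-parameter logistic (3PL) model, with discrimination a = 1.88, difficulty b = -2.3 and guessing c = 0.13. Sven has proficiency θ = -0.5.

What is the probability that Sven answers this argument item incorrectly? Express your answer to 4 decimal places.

0.0285

P(θ) = c + (1 − c) · 1 / (1 + exp(−a(θ − b)))
Exponent: 1.88 × (-0.5 − (-2.3)) = 3.3840
1/(1 + e^{-3.3840}) = 0.9672
P = 0.13 + 0.87 × 0.9672 = 0.9715
P(incorrect) = 1 − 0.9715 = 0.0285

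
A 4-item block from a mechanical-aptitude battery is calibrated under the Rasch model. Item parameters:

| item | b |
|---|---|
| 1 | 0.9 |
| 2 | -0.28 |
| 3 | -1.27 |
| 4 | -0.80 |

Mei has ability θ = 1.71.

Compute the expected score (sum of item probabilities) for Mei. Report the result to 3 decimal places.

3.448

P(θ) = 1 / (1 + exp(−(θ − b)))
P_1 = 1/(1+e^{-0.8100}) = 0.6921
P_2 = 1/(1+e^{-1.9900}) = 0.8797
P_3 = 1/(1+e^{-2.9800}) = 0.9517
P_4 = 1/(1+e^{-2.5100}) = 0.9248
E[score] = 0.6921 + 0.8797 + 0.9517 + 0.9248 = 3.4484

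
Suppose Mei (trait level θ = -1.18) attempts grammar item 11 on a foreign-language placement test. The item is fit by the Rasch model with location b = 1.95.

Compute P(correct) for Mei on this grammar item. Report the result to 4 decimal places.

0.0419

P(θ) = 1 / (1 + exp(−(θ − b)))
Exponent: (-1.18 − 1.95) = -3.1300
1/(1 + e^{3.1300}) = 0.0419
P = 0.0419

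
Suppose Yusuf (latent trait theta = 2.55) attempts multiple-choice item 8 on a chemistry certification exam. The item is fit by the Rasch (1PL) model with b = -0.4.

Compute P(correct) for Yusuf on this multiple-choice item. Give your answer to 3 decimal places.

0.950

P(theta) = 1 / (1 + exp(−(theta − b)))
Exponent: (2.55 − (-0.4)) = 2.9500
1/(1 + e^{-2.9500}) = 0.9503
P = 0.9503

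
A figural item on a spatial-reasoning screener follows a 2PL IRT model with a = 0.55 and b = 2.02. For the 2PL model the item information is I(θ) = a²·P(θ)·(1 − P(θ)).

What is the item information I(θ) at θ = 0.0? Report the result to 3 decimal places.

0.056

P = 1/(1+e^{1.1110}) = 0.2477
P(1−P) = 0.2477 × 0.7523 = 0.1863
I = a² × P(1−P) = 0.55² × 0.1863 = 0.05637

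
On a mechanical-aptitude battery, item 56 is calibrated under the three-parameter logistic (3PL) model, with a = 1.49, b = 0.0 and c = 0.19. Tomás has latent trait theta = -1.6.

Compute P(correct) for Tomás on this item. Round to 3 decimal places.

P(theta) = c + (1 − c) · 1 / (1 + exp(−a(theta − b)))
Exponent: 1.49 × (-1.6 − 0.0) = -2.3840
1/(1 + e^{2.3840}) = 0.0844
P = 0.19 + 0.81 × 0.0844 = 0.2584

0.258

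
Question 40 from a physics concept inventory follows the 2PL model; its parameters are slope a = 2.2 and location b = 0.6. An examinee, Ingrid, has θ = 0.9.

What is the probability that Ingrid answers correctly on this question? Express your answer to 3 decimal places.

0.659

P(θ) = 1 / (1 + exp(−a(θ − b)))
Exponent: 2.2 × (0.9 − 0.6) = 0.6600
1/(1 + e^{-0.6600}) = 0.6593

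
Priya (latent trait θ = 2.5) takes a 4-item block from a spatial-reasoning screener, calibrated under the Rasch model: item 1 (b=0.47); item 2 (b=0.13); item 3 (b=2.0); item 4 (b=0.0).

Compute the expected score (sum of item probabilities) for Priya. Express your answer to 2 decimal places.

P(θ) = 1 / (1 + exp(−(θ − b)))
P_1 = 1/(1+e^{-2.0300}) = 0.8839
P_2 = 1/(1+e^{-2.3700}) = 0.9145
P_3 = 1/(1+e^{-0.5000}) = 0.6225
P_4 = 1/(1+e^{-2.5000}) = 0.9241
E[score] = 0.8839 + 0.9145 + 0.6225 + 0.9241 = 3.3450

3.35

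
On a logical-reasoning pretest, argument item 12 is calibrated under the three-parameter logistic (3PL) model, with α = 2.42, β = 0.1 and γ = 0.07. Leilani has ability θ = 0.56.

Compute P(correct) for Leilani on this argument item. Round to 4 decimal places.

P(θ) = γ + (1 − γ) · 1 / (1 + exp(−α(θ − β)))
Exponent: 2.42 × (0.56 − 0.1) = 1.1132
1/(1 + e^{-1.1132}) = 0.7527
P = 0.07 + 0.93 × 0.7527 = 0.7700

0.7700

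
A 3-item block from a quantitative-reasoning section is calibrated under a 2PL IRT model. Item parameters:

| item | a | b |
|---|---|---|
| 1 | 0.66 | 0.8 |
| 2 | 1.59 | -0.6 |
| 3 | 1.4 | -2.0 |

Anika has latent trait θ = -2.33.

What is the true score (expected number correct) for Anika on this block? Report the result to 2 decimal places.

P(θ) = 1 / (1 + exp(−a(θ − b)))
P_1 = 1/(1+e^{2.0658}) = 0.1125
P_2 = 1/(1+e^{2.7507}) = 0.0600
P_3 = 1/(1+e^{0.4620}) = 0.3865
E[score] = 0.1125 + 0.0600 + 0.3865 = 0.5590

0.56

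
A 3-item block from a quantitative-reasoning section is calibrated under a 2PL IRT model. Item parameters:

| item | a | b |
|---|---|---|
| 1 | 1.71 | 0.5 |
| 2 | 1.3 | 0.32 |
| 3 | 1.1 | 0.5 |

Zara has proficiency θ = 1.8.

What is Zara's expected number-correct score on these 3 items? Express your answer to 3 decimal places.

P(θ) = 1 / (1 + exp(−a(θ − b)))
P_1 = 1/(1+e^{-2.2230}) = 0.9023
P_2 = 1/(1+e^{-1.9240}) = 0.8726
P_3 = 1/(1+e^{-1.4300}) = 0.8069
E[score] = 0.9023 + 0.8726 + 0.8069 = 2.5818

2.582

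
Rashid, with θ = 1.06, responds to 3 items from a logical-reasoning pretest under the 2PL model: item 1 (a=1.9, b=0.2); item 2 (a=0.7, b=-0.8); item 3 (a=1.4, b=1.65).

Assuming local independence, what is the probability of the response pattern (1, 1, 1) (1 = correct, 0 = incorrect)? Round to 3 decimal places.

0.200

P(θ) = 1 / (1 + exp(−a(θ − b)))
P_1 = 1/(1+e^{-1.6340}) = 0.8367
P_2 = 1/(1+e^{-1.3020}) = 0.7862
P_3 = 1/(1+e^{0.8260}) = 0.3045
L = P_1 × P_2 × P_3 = 0.8367 × 0.7862 × 0.3045 = 0.20030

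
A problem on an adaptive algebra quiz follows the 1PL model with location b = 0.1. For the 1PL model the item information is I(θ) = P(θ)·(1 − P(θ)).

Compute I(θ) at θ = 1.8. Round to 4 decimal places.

P = 1/(1+e^{-1.7000}) = 0.8455
P(1−P) = 0.8455 × 0.1545 = 0.1306
I = P(1−P) = 0.13061

0.1306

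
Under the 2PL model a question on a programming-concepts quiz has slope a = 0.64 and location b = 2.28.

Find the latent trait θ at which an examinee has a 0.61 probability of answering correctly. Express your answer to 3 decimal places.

P(θ) = 1 / (1 + exp(−a(θ − b)))
logit = ln(0.6100/0.3900) = 0.4473
θ = b + logit/(a) = 2.28 + 0.4473/0.6400 = 2.9789

2.979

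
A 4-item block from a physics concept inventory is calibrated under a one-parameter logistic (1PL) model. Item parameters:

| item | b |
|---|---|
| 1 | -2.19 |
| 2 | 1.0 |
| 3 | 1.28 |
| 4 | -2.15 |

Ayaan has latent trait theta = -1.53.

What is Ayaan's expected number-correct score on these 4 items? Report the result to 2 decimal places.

P(theta) = 1 / (1 + exp(−(theta − b)))
P_1 = 1/(1+e^{-0.6600}) = 0.6593
P_2 = 1/(1+e^{2.5300}) = 0.0738
P_3 = 1/(1+e^{2.8100}) = 0.0568
P_4 = 1/(1+e^{-0.6200}) = 0.6502
E[score] = 0.6593 + 0.0738 + 0.0568 + 0.6502 = 1.4400

1.44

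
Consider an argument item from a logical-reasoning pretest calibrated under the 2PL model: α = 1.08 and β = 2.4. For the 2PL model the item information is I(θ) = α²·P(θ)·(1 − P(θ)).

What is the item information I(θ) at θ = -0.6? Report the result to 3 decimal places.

0.042

P = 1/(1+e^{3.2400}) = 0.0377
P(1−P) = 0.0377 × 0.9623 = 0.0363
I = α² × P(1−P) = 1.08² × 0.0363 = 0.04230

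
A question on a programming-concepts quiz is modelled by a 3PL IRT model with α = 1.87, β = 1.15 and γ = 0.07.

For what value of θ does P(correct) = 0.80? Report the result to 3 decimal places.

P(θ) = γ + (1 − γ) · 1 / (1 + exp(−α(θ − β)))
Remove guessing floor: (0.80 − 0.07)/(1 − 0.07) = 0.7849
logit = ln(0.7849/0.2151) = 1.2947
θ = β + logit/(α) = 1.15 + 1.2947/1.8700 = 1.8424

1.842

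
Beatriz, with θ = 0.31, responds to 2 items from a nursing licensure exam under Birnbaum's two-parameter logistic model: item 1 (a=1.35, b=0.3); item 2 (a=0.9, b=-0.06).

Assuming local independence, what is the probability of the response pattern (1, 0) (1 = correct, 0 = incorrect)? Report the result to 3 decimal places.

P(θ) = 1 / (1 + exp(−a(θ − b)))
P_1 = 1/(1+e^{-0.0135}) = 0.5034
P_2 = 1/(1+e^{-0.3330}) = 0.5825
L = P_1 × (1−P_2) = 0.5034 × 0.4175 = 0.21016

0.210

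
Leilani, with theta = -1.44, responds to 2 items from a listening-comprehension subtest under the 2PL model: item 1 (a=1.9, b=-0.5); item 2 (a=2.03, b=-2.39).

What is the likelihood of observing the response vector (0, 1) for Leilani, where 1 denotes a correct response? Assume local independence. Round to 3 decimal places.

P(theta) = 1 / (1 + exp(−a(theta − b)))
P_1 = 1/(1+e^{1.7860}) = 0.1436
P_2 = 1/(1+e^{-1.9285}) = 0.8731
L = (1−P_1) × P_2 = 0.8564 × 0.8731 = 0.74774

0.748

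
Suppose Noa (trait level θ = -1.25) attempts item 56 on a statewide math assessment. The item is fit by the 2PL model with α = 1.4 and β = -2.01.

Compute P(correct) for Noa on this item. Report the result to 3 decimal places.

0.743

P(θ) = 1 / (1 + exp(−α(θ − β)))
Exponent: 1.4 × (-1.25 − (-2.01)) = 1.0640
1/(1 + e^{-1.0640}) = 0.7435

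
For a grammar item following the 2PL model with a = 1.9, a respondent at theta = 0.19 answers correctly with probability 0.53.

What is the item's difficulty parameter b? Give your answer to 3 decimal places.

P(theta) = 1 / (1 + exp(−a(theta − b)))
logit(0.53) = ln(0.53/0.47) = 0.1201
b = theta − logit/(a) = 0.19 − 0.1201/1.9000 = 0.1268

0.127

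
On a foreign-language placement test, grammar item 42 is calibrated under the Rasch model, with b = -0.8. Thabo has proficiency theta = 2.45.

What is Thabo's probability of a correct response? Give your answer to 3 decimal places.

0.963

P(theta) = 1 / (1 + exp(−(theta − b)))
Exponent: (2.45 − (-0.8)) = 3.2500
1/(1 + e^{-3.2500}) = 0.9627
P = 0.9627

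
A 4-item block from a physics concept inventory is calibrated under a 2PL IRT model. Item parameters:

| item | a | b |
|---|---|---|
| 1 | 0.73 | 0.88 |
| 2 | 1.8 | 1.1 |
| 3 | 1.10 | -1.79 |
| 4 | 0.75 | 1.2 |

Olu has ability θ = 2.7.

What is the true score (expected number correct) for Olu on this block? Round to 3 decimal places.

3.485

P(θ) = 1 / (1 + exp(−a(θ − b)))
P_1 = 1/(1+e^{-1.3286}) = 0.7906
P_2 = 1/(1+e^{-2.8800}) = 0.9468
P_3 = 1/(1+e^{-4.9390}) = 0.9929
P_4 = 1/(1+e^{-1.1250}) = 0.7549
E[score] = 0.7906 + 0.9468 + 0.9929 + 0.7549 = 3.4853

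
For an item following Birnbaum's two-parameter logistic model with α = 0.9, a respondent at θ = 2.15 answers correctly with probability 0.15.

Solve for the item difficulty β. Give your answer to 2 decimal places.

P(θ) = 1 / (1 + exp(−α(θ − β)))
logit(0.15) = ln(0.15/0.85) = -1.7346
β = θ − logit/(α) = 2.15 − (-1.7346)/0.9000 = 4.0773

4.08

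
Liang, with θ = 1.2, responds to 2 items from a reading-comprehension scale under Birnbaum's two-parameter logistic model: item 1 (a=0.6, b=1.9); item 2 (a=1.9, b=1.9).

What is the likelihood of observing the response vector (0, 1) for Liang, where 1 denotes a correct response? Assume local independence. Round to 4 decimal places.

0.1262

P(θ) = 1 / (1 + exp(−a(θ − b)))
P_1 = 1/(1+e^{0.4200}) = 0.3965
P_2 = 1/(1+e^{1.3300}) = 0.2092
L = (1−P_1) × P_2 = 0.6035 × 0.2092 = 0.12622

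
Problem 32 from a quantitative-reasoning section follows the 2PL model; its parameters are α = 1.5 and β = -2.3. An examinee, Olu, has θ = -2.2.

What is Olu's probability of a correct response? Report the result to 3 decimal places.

P(θ) = 1 / (1 + exp(−α(θ − β)))
Exponent: 1.5 × (-2.2 − (-2.3)) = 0.1500
1/(1 + e^{-0.1500}) = 0.5374

0.537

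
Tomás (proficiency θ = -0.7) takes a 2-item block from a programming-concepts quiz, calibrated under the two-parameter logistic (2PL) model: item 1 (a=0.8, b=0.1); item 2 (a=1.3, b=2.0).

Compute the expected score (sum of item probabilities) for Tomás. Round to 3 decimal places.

P(θ) = 1 / (1 + exp(−a(θ − b)))
P_1 = 1/(1+e^{0.6400}) = 0.3452
P_2 = 1/(1+e^{3.5100}) = 0.0290
E[score] = 0.3452 + 0.0290 = 0.3743

0.374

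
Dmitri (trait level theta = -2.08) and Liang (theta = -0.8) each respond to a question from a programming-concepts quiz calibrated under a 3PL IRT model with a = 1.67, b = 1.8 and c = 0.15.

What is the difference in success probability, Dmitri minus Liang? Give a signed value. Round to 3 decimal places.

P(theta) = c + (1 − c) · 1 / (1 + exp(−a(theta − b)))
P(Dmitri) = 0.1513  [exponent -6.4796]
P(Liang) = 0.1609  [exponent -4.3420]
Difference = 0.1513 − 0.1609 = -0.0096

-0.010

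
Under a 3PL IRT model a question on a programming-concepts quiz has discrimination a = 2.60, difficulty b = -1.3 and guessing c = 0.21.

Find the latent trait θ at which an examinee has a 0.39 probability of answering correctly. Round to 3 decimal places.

-1.769

P(θ) = c + (1 − c) · 1 / (1 + exp(−a(θ − b)))
Remove guessing floor: (0.39 − 0.21)/(1 − 0.21) = 0.2278
logit = ln(0.2278/0.7722) = -1.2205
θ = b + logit/(a) = -1.3 + (-1.2205)/2.6000 = -1.7694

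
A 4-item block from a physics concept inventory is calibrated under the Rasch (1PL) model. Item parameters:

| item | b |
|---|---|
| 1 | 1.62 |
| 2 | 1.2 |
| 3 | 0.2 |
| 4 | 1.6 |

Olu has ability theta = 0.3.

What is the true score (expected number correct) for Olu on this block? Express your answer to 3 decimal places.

1.239

P(theta) = 1 / (1 + exp(−(theta − b)))
P_1 = 1/(1+e^{1.3200}) = 0.2108
P_2 = 1/(1+e^{0.9000}) = 0.2891
P_3 = 1/(1+e^{-0.1000}) = 0.5250
P_4 = 1/(1+e^{1.3000}) = 0.2142
E[score] = 0.2108 + 0.2891 + 0.5250 + 0.2142 = 1.2390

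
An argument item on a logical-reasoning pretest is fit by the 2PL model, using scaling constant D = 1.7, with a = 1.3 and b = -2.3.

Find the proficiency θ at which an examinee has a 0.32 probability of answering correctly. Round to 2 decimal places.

P(θ) = 1 / (1 + exp(−D·a(θ − b)))
logit = ln(0.3200/0.6800) = -0.7538
θ = b + logit/(1.7·a) = -2.3 + (-0.7538)/2.2100 = -2.6411

-2.64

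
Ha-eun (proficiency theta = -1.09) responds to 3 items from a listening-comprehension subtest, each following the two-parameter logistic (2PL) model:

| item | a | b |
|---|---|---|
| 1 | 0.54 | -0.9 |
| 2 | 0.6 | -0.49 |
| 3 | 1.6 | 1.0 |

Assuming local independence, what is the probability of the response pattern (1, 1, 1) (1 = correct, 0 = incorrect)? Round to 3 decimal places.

0.007

P(theta) = 1 / (1 + exp(−a(theta − b)))
P_1 = 1/(1+e^{0.1026}) = 0.4744
P_2 = 1/(1+e^{0.3600}) = 0.4110
P_3 = 1/(1+e^{3.3440}) = 0.0341
L = P_1 × P_2 × P_3 = 0.4744 × 0.4110 × 0.0341 = 0.00665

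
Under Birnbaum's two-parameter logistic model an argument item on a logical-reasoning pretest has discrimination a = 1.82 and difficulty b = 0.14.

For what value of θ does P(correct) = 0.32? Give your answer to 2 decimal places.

-0.27

P(θ) = 1 / (1 + exp(−a(θ − b)))
logit = ln(0.3200/0.6800) = -0.7538
θ = b + logit/(a) = 0.14 + (-0.7538)/1.8200 = -0.2742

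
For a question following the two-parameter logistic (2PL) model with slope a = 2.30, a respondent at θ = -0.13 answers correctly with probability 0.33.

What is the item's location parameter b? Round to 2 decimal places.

P(θ) = 1 / (1 + exp(−a(θ − b)))
logit(0.33) = ln(0.33/0.67) = -0.7082
b = θ − logit/(a) = -0.13 − (-0.7082)/2.3000 = 0.1779

0.18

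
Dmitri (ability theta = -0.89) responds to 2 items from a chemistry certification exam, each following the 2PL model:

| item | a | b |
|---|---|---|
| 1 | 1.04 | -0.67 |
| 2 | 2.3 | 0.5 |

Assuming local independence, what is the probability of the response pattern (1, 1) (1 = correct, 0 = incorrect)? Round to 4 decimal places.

0.0174

P(theta) = 1 / (1 + exp(−a(theta − b)))
P_1 = 1/(1+e^{0.2288}) = 0.4430
P_2 = 1/(1+e^{3.1970}) = 0.0393
L = P_1 × P_2 = 0.4430 × 0.0393 = 0.01740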